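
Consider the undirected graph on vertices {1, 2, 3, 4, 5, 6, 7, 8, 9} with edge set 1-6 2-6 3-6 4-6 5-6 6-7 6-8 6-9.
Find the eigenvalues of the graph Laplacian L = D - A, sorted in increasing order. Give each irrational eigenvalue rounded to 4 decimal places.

[0, 1, 1, 1, 1, 1, 1, 1, 9]

Reading degrees in the order [1, 2, 3, 4, 5, 6, 7, 8, 9] gives [1, 1, 1, 1, 1, 8, 1, 1, 1]; set D = diag(1, 1, 1, 1, 1, 8, 1, 1, 1) and form L = D - A. Since every row of L sums to 0, the all-ones vector is in the kernel and 0 is an eigenvalue. By the matrix-tree theorem the graph has (1/9) * product of the nonzero eigenvalues = 1 spanning tree.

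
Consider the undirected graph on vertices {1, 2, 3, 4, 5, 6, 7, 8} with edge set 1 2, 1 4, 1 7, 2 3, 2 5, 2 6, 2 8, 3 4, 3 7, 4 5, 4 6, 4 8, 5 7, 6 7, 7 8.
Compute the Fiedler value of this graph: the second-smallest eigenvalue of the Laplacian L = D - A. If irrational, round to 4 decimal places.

Reading degrees in the order [1, 2, 3, 4, 5, 6, 7, 8] gives [3, 5, 3, 5, 3, 3, 5, 3]; set D = diag(3, 5, 3, 5, 3, 3, 5, 3) and form L = D - A. The smallest Laplacian eigenvalue is always 0. The next one, lambda_2 = 3, measures how hard the graph is to disconnect: larger values mean better connectivity. The eigenvalues sum to 30, which equals trace(L) = 2|E|.

3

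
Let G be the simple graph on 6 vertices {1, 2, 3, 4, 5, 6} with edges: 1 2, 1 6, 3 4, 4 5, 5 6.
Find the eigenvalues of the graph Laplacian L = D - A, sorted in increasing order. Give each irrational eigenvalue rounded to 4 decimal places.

[0, 0.2679, 1, 2, 3, 3.7321]

Each diagonal entry of L is the vertex degree and each off-diagonal entry is -1 where an edge is present, 0 otherwise; in the order [1, 2, 3, 4, 5, 6] the diagonal is [2, 1, 1, 2, 2, 2]. The multiplicity of 0 as a Laplacian eigenvalue equals the number of connected components. The single zero eigenvalue shows the graph is connected.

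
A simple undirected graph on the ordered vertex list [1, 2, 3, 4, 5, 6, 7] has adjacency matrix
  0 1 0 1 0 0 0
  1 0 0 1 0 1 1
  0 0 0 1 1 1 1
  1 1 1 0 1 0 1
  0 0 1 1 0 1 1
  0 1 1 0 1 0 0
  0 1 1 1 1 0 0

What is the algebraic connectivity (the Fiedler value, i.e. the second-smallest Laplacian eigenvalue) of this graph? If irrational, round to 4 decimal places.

Reading degrees in the order [1, 2, 3, 4, 5, 6, 7] gives [2, 4, 4, 5, 4, 3, 4]; set D = diag(2, 4, 4, 5, 4, 3, 4) and form L = D - A. The sorted Laplacian eigenvalues are [0, 1.6864, 3.1640, 4, 5, 5.6636, 6.4860]; the algebraic connectivity is the second entry, 1.6864. There is one zero in the spectrum, matching the 1 component.

1.6864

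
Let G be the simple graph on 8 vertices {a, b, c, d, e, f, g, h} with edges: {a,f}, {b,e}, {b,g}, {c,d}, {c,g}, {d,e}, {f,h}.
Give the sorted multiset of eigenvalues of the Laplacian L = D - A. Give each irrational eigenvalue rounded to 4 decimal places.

Reading degrees in the order [a, b, c, d, e, f, g, h] gives [1, 2, 2, 2, 2, 2, 2, 1]; set D = diag(1, 2, 2, 2, 2, 2, 2, 1) and form L = D - A. Diagonalising L (or applying a numerical eigensolver to the 8x8 matrix) gives the spectrum above. The 2 zero eigenvalues correspond to the 2 connected components. There are 2 zeros in the spectrum, matching the 2 components.

[0, 0, 1, 1.3820, 1.3820, 3, 3.6180, 3.6180]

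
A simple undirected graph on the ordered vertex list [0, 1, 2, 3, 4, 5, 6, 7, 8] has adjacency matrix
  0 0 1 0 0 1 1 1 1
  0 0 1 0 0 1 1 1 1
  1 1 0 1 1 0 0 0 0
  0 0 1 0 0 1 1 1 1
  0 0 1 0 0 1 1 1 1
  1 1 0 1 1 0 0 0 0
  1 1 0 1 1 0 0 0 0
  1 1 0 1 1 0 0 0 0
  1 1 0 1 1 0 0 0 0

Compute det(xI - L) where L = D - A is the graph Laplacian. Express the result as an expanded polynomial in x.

Each diagonal entry of L is the vertex degree and each off-diagonal entry is -1 where an edge is present, 0 otherwise; in the order [0, 1, 2, 3, 4, 5, 6, 7, 8] the diagonal is [5, 5, 4, 5, 5, 4, 4, 4, 4]. The eigenvalues of L are [0, 4, 4, 4, 4, 5, 5, 5, 9]; the characteristic polynomial is the product of (x - lambda_i), which multiplies out to x^9 - 40x^8 + 690x^7 - 6720x^6 + 40485x^5 - 154704x^4 + 366560x^3 - 492800x^2 + 288000x. The coefficient of x^8 equals -trace(L) = -40, matching the sum of degrees.

x^9 - 40x^8 + 690x^7 - 6720x^6 + 40485x^5 - 154704x^4 + 366560x^3 - 492800x^2 + 288000x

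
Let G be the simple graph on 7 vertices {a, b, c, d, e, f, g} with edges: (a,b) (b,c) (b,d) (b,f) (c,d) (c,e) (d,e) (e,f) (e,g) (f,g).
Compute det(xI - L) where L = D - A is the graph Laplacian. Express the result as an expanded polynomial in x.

With the vertex order [a, b, c, d, e, f, g], the degrees are [1, 4, 3, 3, 4, 3, 2], giving D = diag(1, 4, 3, 3, 4, 3, 2) and L = D - A. L has integer entries, so p(x) = det(xI - L) has integer coefficients. Expanding the determinant yields x^7 - 20x^6 + 158x^5 - 624x^4 + 1277x^3 - 1252x^2 + 448x. The constant term is 0 because L is singular (the all-ones vector lies in its kernel). The largest eigenvalue, 5.8558, is at most the vertex count 7.

x^7 - 20x^6 + 158x^5 - 624x^4 + 1277x^3 - 1252x^2 + 448x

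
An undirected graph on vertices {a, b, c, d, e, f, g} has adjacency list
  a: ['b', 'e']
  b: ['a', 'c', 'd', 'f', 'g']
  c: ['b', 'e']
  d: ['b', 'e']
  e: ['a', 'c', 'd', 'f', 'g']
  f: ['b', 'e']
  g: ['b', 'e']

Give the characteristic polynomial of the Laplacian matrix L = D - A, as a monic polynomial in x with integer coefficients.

Reading degrees in the order [a, b, c, d, e, f, g] gives [2, 5, 2, 2, 5, 2, 2]; set D = diag(2, 5, 2, 2, 5, 2, 2) and form L = D - A. Computing det(xI - L) by cofactor expansion (or equivalently via sum-over-permutations) gives x^7 - 20x^6 + 155x^5 - 600x^4 + 1240x^3 - 1312x^2 + 560x. The coefficient of x^6 equals -trace(L) = -20, matching the sum of degrees. By the matrix-tree theorem the graph has (1/7) * product of the nonzero eigenvalues = 80 spanning trees. The eigenvalues sum to 20, which equals trace(L) = 2|E|.

x^7 - 20x^6 + 155x^5 - 600x^4 + 1240x^3 - 1312x^2 + 560x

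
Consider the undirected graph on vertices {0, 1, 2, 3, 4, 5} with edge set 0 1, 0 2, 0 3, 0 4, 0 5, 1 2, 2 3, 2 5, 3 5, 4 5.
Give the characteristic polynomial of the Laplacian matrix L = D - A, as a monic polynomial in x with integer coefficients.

With the vertex order [0, 1, 2, 3, 4, 5], the degrees are [5, 2, 4, 3, 2, 4], giving D = diag(5, 2, 4, 3, 2, 4) and L = D - A. Computing det(xI - L) by cofactor expansion (or equivalently via sum-over-permutations) gives x^6 - 20x^5 + 153x^4 - 554x^3 + 939x^2 - 594x. The constant term is 0 because L is singular (the all-ones vector lies in its kernel). By the matrix-tree theorem the graph has (1/6) * product of the nonzero eigenvalues = 99 spanning trees.

x^6 - 20x^5 + 153x^4 - 554x^3 + 939x^2 - 594x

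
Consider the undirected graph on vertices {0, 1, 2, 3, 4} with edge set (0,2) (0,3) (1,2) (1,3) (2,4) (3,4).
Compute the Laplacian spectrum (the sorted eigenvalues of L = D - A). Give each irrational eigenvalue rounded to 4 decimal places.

Reading degrees in the order [0, 1, 2, 3, 4] gives [2, 2, 3, 3, 2]; set D = diag(2, 2, 3, 3, 2) and form L = D - A. L is symmetric positive semidefinite, so every eigenvalue is real and nonnegative. The single zero eigenvalue shows the graph is connected. There is one zero in the spectrum, matching the 1 component. By the matrix-tree theorem the graph has (1/5) * product of the nonzero eigenvalues = 12 spanning trees.

[0, 2, 2, 3, 5]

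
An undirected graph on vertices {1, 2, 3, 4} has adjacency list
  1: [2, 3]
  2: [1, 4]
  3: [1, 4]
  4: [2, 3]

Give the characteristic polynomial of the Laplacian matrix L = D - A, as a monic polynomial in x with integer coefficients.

With the vertex order [1, 2, 3, 4], the degrees are [2, 2, 2, 2], giving D = diag(2, 2, 2, 2) and L = D - A. Computing det(xI - L) by cofactor expansion (or equivalently via sum-over-permutations) gives x^4 - 8x^3 + 20x^2 - 16x. The constant term is 0 because L is singular (the all-ones vector lies in its kernel). There is one zero in the spectrum, matching the 1 component. By the matrix-tree theorem the graph has (1/4) * product of the nonzero eigenvalues = 4 spanning trees.

x^4 - 8x^3 + 20x^2 - 16x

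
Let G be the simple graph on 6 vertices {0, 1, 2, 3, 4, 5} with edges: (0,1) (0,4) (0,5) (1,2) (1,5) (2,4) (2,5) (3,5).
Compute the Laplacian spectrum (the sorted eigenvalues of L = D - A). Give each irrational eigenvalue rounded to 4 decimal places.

[0, 0.8929, 2.2123, 3, 4.5262, 5.3686]

With the vertex order [0, 1, 2, 3, 4, 5], the degrees are [3, 3, 3, 1, 2, 4], giving D = diag(3, 3, 3, 1, 2, 4) and L = D - A. Since every row of L sums to 0, the all-ones vector is in the kernel and 0 is an eigenvalue. By the matrix-tree theorem the graph has (1/6) * product of the nonzero eigenvalues = 24 spanning trees.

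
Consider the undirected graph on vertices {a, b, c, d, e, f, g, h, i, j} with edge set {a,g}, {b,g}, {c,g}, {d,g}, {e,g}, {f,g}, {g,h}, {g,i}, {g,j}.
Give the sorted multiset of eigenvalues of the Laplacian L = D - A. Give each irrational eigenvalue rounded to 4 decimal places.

[0, 1, 1, 1, 1, 1, 1, 1, 1, 10]

Reading degrees in the order [a, b, c, d, e, f, g, h, i, j] gives [1, 1, 1, 1, 1, 1, 9, 1, 1, 1]; set D = diag(1, 1, 1, 1, 1, 1, 9, 1, 1, 1) and form L = D - A. Since every row of L sums to 0, the all-ones vector is in the kernel and 0 is an eigenvalue. The single zero eigenvalue shows the graph is connected. The largest eigenvalue, 10, is at most the vertex count 10.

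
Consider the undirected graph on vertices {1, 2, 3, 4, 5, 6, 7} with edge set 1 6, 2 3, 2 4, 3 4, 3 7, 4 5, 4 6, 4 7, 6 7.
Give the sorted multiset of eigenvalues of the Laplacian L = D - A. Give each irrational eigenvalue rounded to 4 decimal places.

Reading degrees in the order [1, 2, 3, 4, 5, 6, 7] gives [1, 2, 3, 5, 1, 3, 3]; set D = diag(1, 2, 3, 5, 1, 3, 3) and form L = D - A. L is symmetric positive semidefinite, so every eigenvalue is real and nonnegative. By the matrix-tree theorem the graph has (1/7) * product of the nonzero eigenvalues = 21 spanning trees.

[0, 0.6674, 1.0579, 2.1537, 3.4872, 4.5758, 6.0579]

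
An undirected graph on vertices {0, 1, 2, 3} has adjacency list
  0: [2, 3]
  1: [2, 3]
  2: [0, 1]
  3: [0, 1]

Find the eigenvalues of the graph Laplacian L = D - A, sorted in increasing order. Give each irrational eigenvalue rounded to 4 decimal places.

Each diagonal entry of L is the vertex degree and each off-diagonal entry is -1 where an edge is present, 0 otherwise; in the order [0, 1, 2, 3] the diagonal is [2, 2, 2, 2]. L is symmetric positive semidefinite, so every eigenvalue is real and nonnegative. The single zero eigenvalue shows the graph is connected. By the matrix-tree theorem the graph has (1/4) * product of the nonzero eigenvalues = 4 spanning trees.

[0, 2, 2, 4]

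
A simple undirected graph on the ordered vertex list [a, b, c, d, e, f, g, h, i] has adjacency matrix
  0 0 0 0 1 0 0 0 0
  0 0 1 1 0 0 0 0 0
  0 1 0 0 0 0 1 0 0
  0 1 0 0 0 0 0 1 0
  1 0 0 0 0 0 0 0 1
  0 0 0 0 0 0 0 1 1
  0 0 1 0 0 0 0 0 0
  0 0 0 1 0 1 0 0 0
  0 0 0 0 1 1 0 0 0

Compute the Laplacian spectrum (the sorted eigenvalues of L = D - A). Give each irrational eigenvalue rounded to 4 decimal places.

Reading degrees in the order [a, b, c, d, e, f, g, h, i] gives [1, 2, 2, 2, 2, 2, 1, 2, 2]; set D = diag(1, 2, 2, 2, 2, 2, 1, 2, 2) and form L = D - A. Since every row of L sums to 0, the all-ones vector is in the kernel and 0 is an eigenvalue. The single zero eigenvalue shows the graph is connected. The eigenvalues sum to 16, which equals trace(L) = 2|E|. By the matrix-tree theorem the graph has (1/9) * product of the nonzero eigenvalues = 1 spanning tree.

[0, 0.1206, 0.4679, 1, 1.6527, 2.3473, 3, 3.5321, 3.8794]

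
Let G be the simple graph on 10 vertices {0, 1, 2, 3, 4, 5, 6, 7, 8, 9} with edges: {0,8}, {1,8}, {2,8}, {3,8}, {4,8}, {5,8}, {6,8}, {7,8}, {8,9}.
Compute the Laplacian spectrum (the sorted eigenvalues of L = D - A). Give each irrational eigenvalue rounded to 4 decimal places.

Reading degrees in the order [0, 1, 2, 3, 4, 5, 6, 7, 8, 9] gives [1, 1, 1, 1, 1, 1, 1, 1, 9, 1]; set D = diag(1, 1, 1, 1, 1, 1, 1, 1, 9, 1) and form L = D - A. L is symmetric positive semidefinite, so every eigenvalue is real and nonnegative. The single zero eigenvalue shows the graph is connected. There is one zero in the spectrum, matching the 1 component. The largest eigenvalue, 10, is at most the vertex count 10.

[0, 1, 1, 1, 1, 1, 1, 1, 1, 10]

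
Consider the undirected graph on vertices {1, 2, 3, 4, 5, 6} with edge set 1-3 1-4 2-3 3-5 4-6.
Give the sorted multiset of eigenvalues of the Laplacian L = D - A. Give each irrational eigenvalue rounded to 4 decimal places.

[0, 0.3249, 1, 1.4608, 3, 4.2143]

Each diagonal entry of L is the vertex degree and each off-diagonal entry is -1 where an edge is present, 0 otherwise; in the order [1, 2, 3, 4, 5, 6] the diagonal is [2, 1, 3, 2, 1, 1]. The multiplicity of 0 as a Laplacian eigenvalue equals the number of connected components. By the matrix-tree theorem the graph has (1/6) * product of the nonzero eigenvalues = 1 spanning tree.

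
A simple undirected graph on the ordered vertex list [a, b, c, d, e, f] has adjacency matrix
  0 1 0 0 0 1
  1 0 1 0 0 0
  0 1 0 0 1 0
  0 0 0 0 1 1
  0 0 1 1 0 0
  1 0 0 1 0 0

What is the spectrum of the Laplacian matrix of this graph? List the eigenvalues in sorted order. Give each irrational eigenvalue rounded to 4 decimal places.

Each diagonal entry of L is the vertex degree and each off-diagonal entry is -1 where an edge is present, 0 otherwise; in the order [a, b, c, d, e, f] the diagonal is [2, 2, 2, 2, 2, 2]. Since every row of L sums to 0, the all-ones vector is in the kernel and 0 is an eigenvalue. The single zero eigenvalue shows the graph is connected. There is one zero in the spectrum, matching the 1 component.

[0, 1, 1, 3, 3, 4]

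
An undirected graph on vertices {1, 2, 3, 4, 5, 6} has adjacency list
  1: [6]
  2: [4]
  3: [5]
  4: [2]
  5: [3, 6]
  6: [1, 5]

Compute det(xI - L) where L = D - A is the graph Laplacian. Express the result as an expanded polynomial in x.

x^6 - 8x^5 + 22x^4 - 24x^3 + 8x^2

Reading degrees in the order [1, 2, 3, 4, 5, 6] gives [1, 1, 1, 1, 2, 2]; set D = diag(1, 1, 1, 1, 2, 2) and form L = D - A. Computing det(xI - L) by cofactor expansion (or equivalently via sum-over-permutations) gives x^6 - 8x^5 + 22x^4 - 24x^3 + 8x^2. The coefficient of x^5 equals -trace(L) = -8, matching the sum of degrees. The largest eigenvalue, 3.4142, is at most the vertex count 6. The eigenvalues sum to 8, which equals trace(L) = 2|E|.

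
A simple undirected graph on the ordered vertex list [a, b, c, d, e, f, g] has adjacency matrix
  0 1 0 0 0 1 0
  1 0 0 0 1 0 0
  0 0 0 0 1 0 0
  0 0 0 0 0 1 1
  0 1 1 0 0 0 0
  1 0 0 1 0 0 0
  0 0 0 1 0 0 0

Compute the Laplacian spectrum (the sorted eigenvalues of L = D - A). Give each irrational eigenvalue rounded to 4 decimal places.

[0, 0.1981, 0.7530, 1.5550, 2.4450, 3.2470, 3.8019]

With the vertex order [a, b, c, d, e, f, g], the degrees are [2, 2, 1, 2, 2, 2, 1], giving D = diag(2, 2, 1, 2, 2, 2, 1) and L = D - A. The multiplicity of 0 as a Laplacian eigenvalue equals the number of connected components. The single zero eigenvalue shows the graph is connected. By the matrix-tree theorem the graph has (1/7) * product of the nonzero eigenvalues = 1 spanning tree.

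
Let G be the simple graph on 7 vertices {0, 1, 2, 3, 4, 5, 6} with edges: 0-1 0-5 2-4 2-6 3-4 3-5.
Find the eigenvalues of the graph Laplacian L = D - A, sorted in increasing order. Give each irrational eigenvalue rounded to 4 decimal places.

With the vertex order [0, 1, 2, 3, 4, 5, 6], the degrees are [2, 1, 2, 2, 2, 2, 1], giving D = diag(2, 1, 2, 2, 2, 2, 1) and L = D - A. The multiplicity of 0 as a Laplacian eigenvalue equals the number of connected components. The single zero eigenvalue shows the graph is connected. The eigenvalues sum to 12, which equals trace(L) = 2|E|.

[0, 0.1981, 0.7530, 1.5550, 2.4450, 3.2470, 3.8019]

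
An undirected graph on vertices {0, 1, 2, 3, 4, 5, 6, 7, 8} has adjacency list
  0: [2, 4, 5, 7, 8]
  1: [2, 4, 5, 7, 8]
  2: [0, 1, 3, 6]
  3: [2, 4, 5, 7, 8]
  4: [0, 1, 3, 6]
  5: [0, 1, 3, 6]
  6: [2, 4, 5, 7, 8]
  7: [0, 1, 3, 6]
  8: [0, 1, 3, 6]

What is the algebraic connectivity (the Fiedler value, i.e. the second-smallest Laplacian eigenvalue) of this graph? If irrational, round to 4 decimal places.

With the vertex order [0, 1, 2, 3, 4, 5, 6, 7, 8], the degrees are [5, 5, 4, 5, 4, 4, 5, 4, 4], giving D = diag(5, 5, 4, 5, 4, 4, 5, 4, 4) and L = D - A. The smallest Laplacian eigenvalue is always 0. The next one, lambda_2 = 4, measures how hard the graph is to disconnect: larger values mean better connectivity. The eigenvalues sum to 40, which equals trace(L) = 2|E|. There is one zero in the spectrum, matching the 1 component.

4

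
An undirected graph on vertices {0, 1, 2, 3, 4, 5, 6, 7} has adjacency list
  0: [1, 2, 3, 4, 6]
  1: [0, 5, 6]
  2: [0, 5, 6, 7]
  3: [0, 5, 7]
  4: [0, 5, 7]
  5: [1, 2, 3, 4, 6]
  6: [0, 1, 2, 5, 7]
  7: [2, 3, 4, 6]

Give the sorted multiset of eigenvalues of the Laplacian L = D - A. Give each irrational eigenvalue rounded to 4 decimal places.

[0, 2.4872, 3, 3.3618, 4.5955, 5, 5.9068, 7.6488]

Reading degrees in the order [0, 1, 2, 3, 4, 5, 6, 7] gives [5, 3, 4, 3, 3, 5, 5, 4]; set D = diag(5, 3, 4, 3, 3, 5, 5, 4) and form L = D - A. Since every row of L sums to 0, the all-ones vector is in the kernel and 0 is an eigenvalue. The single zero eigenvalue shows the graph is connected. The largest eigenvalue, 7.6488, is at most the vertex count 8.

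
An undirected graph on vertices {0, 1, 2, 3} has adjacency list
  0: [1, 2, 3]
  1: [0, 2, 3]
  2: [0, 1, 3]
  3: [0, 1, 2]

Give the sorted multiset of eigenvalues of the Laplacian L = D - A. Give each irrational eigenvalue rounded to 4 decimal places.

[0, 4, 4, 4]

Each diagonal entry of L is the vertex degree and each off-diagonal entry is -1 where an edge is present, 0 otherwise; in the order [0, 1, 2, 3] the diagonal is [3, 3, 3, 3]. The multiplicity of 0 as a Laplacian eigenvalue equals the number of connected components.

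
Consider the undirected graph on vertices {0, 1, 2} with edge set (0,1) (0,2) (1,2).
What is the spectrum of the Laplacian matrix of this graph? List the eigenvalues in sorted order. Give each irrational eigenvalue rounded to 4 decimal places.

[0, 3, 3]

Reading degrees in the order [0, 1, 2] gives [2, 2, 2]; set D = diag(2, 2, 2) and form L = D - A. L is symmetric positive semidefinite, so every eigenvalue is real and nonnegative. The single zero eigenvalue shows the graph is connected. By the matrix-tree theorem the graph has (1/3) * product of the nonzero eigenvalues = 3 spanning trees. There is one zero in the spectrum, matching the 1 component.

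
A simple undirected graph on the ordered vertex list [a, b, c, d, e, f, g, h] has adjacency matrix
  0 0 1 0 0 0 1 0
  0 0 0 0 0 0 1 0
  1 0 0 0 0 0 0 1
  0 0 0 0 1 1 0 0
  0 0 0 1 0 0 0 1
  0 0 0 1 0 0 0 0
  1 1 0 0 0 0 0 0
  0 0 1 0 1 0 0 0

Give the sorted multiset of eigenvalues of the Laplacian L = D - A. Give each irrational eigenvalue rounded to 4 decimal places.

[0, 0.1522, 0.5858, 1.2346, 2, 2.7654, 3.4142, 3.8478]

With the vertex order [a, b, c, d, e, f, g, h], the degrees are [2, 1, 2, 2, 2, 1, 2, 2], giving D = diag(2, 1, 2, 2, 2, 1, 2, 2) and L = D - A. Since every row of L sums to 0, the all-ones vector is in the kernel and 0 is an eigenvalue. The single zero eigenvalue shows the graph is connected. There is one zero in the spectrum, matching the 1 component. The eigenvalues sum to 14, which equals trace(L) = 2|E|.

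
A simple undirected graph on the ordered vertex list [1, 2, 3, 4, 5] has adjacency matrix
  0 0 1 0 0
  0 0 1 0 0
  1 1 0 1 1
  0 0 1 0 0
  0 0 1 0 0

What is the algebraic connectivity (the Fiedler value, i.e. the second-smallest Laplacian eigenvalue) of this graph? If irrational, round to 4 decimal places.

Each diagonal entry of L is the vertex degree and each off-diagonal entry is -1 where an edge is present, 0 otherwise; in the order [1, 2, 3, 4, 5] the diagonal is [1, 1, 4, 1, 1]. The sorted Laplacian eigenvalues are [0, 1, 1, 1, 5]; the algebraic connectivity is the second entry, 1.

1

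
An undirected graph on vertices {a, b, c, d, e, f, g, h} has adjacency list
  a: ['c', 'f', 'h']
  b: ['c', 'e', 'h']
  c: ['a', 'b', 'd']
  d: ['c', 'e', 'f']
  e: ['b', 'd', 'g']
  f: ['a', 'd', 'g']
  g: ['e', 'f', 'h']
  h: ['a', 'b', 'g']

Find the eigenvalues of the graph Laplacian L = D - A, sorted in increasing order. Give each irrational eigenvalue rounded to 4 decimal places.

Reading degrees in the order [a, b, c, d, e, f, g, h] gives [3, 3, 3, 3, 3, 3, 3, 3]; set D = diag(3, 3, 3, 3, 3, 3, 3, 3) and form L = D - A. L is symmetric positive semidefinite, so every eigenvalue is real and nonnegative. There is one zero in the spectrum, matching the 1 component. The largest eigenvalue, 6, is at most the vertex count 8.

[0, 2, 2, 2, 4, 4, 4, 6]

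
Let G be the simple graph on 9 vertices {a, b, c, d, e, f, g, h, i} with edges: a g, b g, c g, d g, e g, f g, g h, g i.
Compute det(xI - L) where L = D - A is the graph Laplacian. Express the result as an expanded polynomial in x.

With the vertex order [a, b, c, d, e, f, g, h, i], the degrees are [1, 1, 1, 1, 1, 1, 8, 1, 1], giving D = diag(1, 1, 1, 1, 1, 1, 8, 1, 1) and L = D - A. The eigenvalues of L are [0, 1, 1, 1, 1, 1, 1, 1, 9]; the characteristic polynomial is the product of (x - lambda_i), which multiplies out to x^9 - 16x^8 + 84x^7 - 224x^6 + 350x^5 - 336x^4 + 196x^3 - 64x^2 + 9x. The coefficient of x^8 equals -trace(L) = -16, matching the sum of degrees. The largest eigenvalue, 9, is at most the vertex count 9. There is one zero in the spectrum, matching the 1 component.

x^9 - 16x^8 + 84x^7 - 224x^6 + 350x^5 - 336x^4 + 196x^3 - 64x^2 + 9x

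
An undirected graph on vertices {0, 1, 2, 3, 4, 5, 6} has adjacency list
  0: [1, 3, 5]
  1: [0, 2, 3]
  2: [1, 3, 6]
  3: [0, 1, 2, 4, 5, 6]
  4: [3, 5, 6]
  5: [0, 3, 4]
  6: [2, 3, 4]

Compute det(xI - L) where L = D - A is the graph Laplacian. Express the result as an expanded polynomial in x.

x^7 - 24x^6 + 231x^5 - 1140x^4 + 3036x^3 - 4128x^2 + 2240x

Each diagonal entry of L is the vertex degree and each off-diagonal entry is -1 where an edge is present, 0 otherwise; in the order [0, 1, 2, 3, 4, 5, 6] the diagonal is [3, 3, 3, 6, 3, 3, 3]. The eigenvalues of L are [0, 2, 2, 4, 4, 5, 7]; the characteristic polynomial is the product of (x - lambda_i), which multiplies out to x^7 - 24x^6 + 231x^5 - 1140x^4 + 3036x^3 - 4128x^2 + 2240x. The coefficient of x^6 equals -trace(L) = -24, matching the sum of degrees. The eigenvalues sum to 24, which equals trace(L) = 2|E|.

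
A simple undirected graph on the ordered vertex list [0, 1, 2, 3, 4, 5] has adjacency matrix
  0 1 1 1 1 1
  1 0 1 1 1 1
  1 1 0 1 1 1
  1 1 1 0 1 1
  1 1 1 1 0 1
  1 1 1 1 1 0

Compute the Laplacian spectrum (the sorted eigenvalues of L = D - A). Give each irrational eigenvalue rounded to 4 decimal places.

[0, 6, 6, 6, 6, 6]

Reading degrees in the order [0, 1, 2, 3, 4, 5] gives [5, 5, 5, 5, 5, 5]; set D = diag(5, 5, 5, 5, 5, 5) and form L = D - A. The multiplicity of 0 as a Laplacian eigenvalue equals the number of connected components. The single zero eigenvalue shows the graph is connected. By the matrix-tree theorem the graph has (1/6) * product of the nonzero eigenvalues = 1296 spanning trees. The eigenvalues sum to 30, which equals trace(L) = 2|E|.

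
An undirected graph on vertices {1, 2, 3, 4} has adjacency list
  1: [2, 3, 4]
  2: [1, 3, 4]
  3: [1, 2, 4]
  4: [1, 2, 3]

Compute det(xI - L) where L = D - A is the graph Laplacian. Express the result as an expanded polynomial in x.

x^4 - 12x^3 + 48x^2 - 64x

Each diagonal entry of L is the vertex degree and each off-diagonal entry is -1 where an edge is present, 0 otherwise; in the order [1, 2, 3, 4] the diagonal is [3, 3, 3, 3]. The eigenvalues of L are [0, 4, 4, 4]; the characteristic polynomial is the product of (x - lambda_i), which multiplies out to x^4 - 12x^3 + 48x^2 - 64x. Since p(0) = det(-L) = 0, x divides p(x).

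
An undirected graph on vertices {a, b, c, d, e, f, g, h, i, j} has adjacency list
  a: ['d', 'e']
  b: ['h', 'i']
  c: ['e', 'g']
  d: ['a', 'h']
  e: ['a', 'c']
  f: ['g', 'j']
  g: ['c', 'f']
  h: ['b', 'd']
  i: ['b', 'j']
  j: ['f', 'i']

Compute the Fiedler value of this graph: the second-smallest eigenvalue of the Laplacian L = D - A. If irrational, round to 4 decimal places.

With the vertex order [a, b, c, d, e, f, g, h, i, j], the degrees are [2, 2, 2, 2, 2, 2, 2, 2, 2, 2], giving D = diag(2, 2, 2, 2, 2, 2, 2, 2, 2, 2) and L = D - A. The smallest Laplacian eigenvalue is always 0. The next one, lambda_2 = 0.3820, measures how hard the graph is to disconnect: larger values mean better connectivity.

0.3820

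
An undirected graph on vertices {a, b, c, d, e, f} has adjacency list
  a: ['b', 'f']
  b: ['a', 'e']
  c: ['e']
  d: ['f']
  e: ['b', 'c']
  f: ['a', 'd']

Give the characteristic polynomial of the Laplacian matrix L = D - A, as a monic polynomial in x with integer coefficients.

With the vertex order [a, b, c, d, e, f], the degrees are [2, 2, 1, 1, 2, 2], giving D = diag(2, 2, 1, 1, 2, 2) and L = D - A. Computing det(xI - L) by cofactor expansion (or equivalently via sum-over-permutations) gives x^6 - 10x^5 + 36x^4 - 56x^3 + 35x^2 - 6x. Since p(0) = det(-L) = 0, x divides p(x). There is one zero in the spectrum, matching the 1 component.

x^6 - 10x^5 + 36x^4 - 56x^3 + 35x^2 - 6x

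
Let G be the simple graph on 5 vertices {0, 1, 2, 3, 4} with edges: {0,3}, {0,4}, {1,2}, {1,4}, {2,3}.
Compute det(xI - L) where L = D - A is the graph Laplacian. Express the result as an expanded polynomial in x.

x^5 - 10x^4 + 35x^3 - 50x^2 + 25x

Reading degrees in the order [0, 1, 2, 3, 4] gives [2, 2, 2, 2, 2]; set D = diag(2, 2, 2, 2, 2) and form L = D - A. L has integer entries, so p(x) = det(xI - L) has integer coefficients. Expanding the determinant yields x^5 - 10x^4 + 35x^3 - 50x^2 + 25x. The constant term is 0 because L is singular (the all-ones vector lies in its kernel). The eigenvalues sum to 10, which equals trace(L) = 2|E|.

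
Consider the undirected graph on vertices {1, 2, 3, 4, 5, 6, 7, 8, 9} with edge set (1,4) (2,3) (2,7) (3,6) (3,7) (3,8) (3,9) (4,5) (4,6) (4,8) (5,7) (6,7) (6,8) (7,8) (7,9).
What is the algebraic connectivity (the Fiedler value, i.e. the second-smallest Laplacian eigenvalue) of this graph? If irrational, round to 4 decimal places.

0.7263

With the vertex order [1, 2, 3, 4, 5, 6, 7, 8, 9], the degrees are [1, 2, 5, 4, 2, 4, 6, 4, 2], giving D = diag(1, 2, 5, 4, 2, 4, 6, 4, 2) and L = D - A. Computing the eigenvalues of L and sorting gives [0, 0.7263, 1.6501, 2, 2.3626, 4.7895, 5, 6.2415, 7.2299]. The Fiedler value lambda_2 = 0.7263 is strictly positive, so the graph is connected.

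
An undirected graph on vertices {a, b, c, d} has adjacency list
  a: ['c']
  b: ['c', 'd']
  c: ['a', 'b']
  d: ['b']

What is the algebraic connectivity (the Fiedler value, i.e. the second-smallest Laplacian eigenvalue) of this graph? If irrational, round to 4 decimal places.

0.5858

With the vertex order [a, b, c, d], the degrees are [1, 2, 2, 1], giving D = diag(1, 2, 2, 1) and L = D - A. The sorted Laplacian eigenvalues are [0, 0.5858, 2, 3.4142]; the algebraic connectivity is the second entry, 0.5858. The eigenvalues sum to 6, which equals trace(L) = 2|E|.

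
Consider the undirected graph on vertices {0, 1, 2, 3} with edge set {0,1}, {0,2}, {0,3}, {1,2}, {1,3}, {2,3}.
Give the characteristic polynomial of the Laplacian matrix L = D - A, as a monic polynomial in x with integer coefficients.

With the vertex order [0, 1, 2, 3], the degrees are [3, 3, 3, 3], giving D = diag(3, 3, 3, 3) and L = D - A. The eigenvalues of L are [0, 4, 4, 4]; the characteristic polynomial is the product of (x - lambda_i), which multiplies out to x^4 - 12x^3 + 48x^2 - 64x. Since p(0) = det(-L) = 0, x divides p(x). The eigenvalues sum to 12, which equals trace(L) = 2|E|. By the matrix-tree theorem the graph has (1/4) * product of the nonzero eigenvalues = 16 spanning trees.

x^4 - 12x^3 + 48x^2 - 64x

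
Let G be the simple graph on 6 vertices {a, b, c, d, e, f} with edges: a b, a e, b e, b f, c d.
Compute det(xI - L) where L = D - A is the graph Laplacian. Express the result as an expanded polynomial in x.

x^6 - 10x^5 + 35x^4 - 50x^3 + 24x^2

Reading degrees in the order [a, b, c, d, e, f] gives [2, 3, 1, 1, 2, 1]; set D = diag(2, 3, 1, 1, 2, 1) and form L = D - A. L has integer entries, so p(x) = det(xI - L) has integer coefficients. Expanding the determinant yields x^6 - 10x^5 + 35x^4 - 50x^3 + 24x^2. The coefficient of x^5 equals -trace(L) = -10, matching the sum of degrees.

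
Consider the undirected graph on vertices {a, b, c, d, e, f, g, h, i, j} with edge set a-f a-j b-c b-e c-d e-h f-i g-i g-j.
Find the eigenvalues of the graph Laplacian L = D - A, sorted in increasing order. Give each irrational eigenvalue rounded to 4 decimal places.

With the vertex order [a, b, c, d, e, f, g, h, i, j], the degrees are [2, 2, 2, 1, 2, 2, 2, 1, 2, 2], giving D = diag(2, 2, 2, 1, 2, 2, 2, 1, 2, 2) and L = D - A. Since every row of L sums to 0, the all-ones vector is in the kernel and 0 is an eigenvalue. The 2 zero eigenvalues correspond to the 2 connected components. The largest eigenvalue, 3.6180, is at most the vertex count 10.

[0, 0, 0.3820, 1.3820, 1.3820, 1.3820, 2.6180, 3.6180, 3.6180, 3.6180]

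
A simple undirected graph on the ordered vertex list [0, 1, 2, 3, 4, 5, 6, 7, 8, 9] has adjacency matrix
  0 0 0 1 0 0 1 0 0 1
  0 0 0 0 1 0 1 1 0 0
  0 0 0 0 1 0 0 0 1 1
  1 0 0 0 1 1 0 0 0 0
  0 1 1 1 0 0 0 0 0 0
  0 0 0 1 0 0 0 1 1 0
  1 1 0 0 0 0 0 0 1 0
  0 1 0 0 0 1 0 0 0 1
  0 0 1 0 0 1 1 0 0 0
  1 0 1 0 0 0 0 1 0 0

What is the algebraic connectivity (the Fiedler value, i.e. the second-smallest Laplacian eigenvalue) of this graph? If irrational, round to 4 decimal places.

Reading degrees in the order [0, 1, 2, 3, 4, 5, 6, 7, 8, 9] gives [3, 3, 3, 3, 3, 3, 3, 3, 3, 3]; set D = diag(3, 3, 3, 3, 3, 3, 3, 3, 3, 3) and form L = D - A. Computing the eigenvalues of L and sorting gives [0, 2, 2, 2, 2, 2, 5, 5, 5, 5]. The Fiedler value lambda_2 = 2 is strictly positive, so the graph is connected. There is one zero in the spectrum, matching the 1 component. By the matrix-tree theorem the graph has (1/10) * product of the nonzero eigenvalues = 2000 spanning trees.

2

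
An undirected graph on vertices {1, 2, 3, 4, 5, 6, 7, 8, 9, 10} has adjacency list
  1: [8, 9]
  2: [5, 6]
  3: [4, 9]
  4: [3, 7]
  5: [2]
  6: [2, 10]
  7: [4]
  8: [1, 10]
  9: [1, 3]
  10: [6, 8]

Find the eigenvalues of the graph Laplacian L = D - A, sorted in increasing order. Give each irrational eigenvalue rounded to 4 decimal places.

[0, 0.0979, 0.3820, 0.8244, 1.3820, 2, 2.6180, 3.1756, 3.6180, 3.9021]

Reading degrees in the order [1, 2, 3, 4, 5, 6, 7, 8, 9, 10] gives [2, 2, 2, 2, 1, 2, 1, 2, 2, 2]; set D = diag(2, 2, 2, 2, 1, 2, 1, 2, 2, 2) and form L = D - A. Diagonalising L (or applying a numerical eigensolver to the 10x10 matrix) gives the spectrum above. The largest eigenvalue, 3.9021, is at most the vertex count 10. The eigenvalues sum to 18, which equals trace(L) = 2|E|.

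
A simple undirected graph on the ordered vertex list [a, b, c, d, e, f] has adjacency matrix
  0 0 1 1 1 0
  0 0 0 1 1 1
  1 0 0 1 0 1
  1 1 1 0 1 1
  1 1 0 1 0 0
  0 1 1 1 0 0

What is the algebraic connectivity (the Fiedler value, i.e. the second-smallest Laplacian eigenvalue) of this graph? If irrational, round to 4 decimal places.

Reading degrees in the order [a, b, c, d, e, f] gives [3, 3, 3, 5, 3, 3]; set D = diag(3, 3, 3, 5, 3, 3) and form L = D - A. The smallest Laplacian eigenvalue is always 0. The next one, lambda_2 = 2.3820, measures how hard the graph is to disconnect: larger values mean better connectivity. The largest eigenvalue, 6, is at most the vertex count 6.

2.3820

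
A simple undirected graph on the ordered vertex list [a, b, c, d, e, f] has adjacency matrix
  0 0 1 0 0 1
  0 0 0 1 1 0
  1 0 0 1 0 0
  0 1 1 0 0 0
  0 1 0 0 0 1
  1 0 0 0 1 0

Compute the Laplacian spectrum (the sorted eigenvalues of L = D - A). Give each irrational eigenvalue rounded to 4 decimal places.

[0, 1, 1, 3, 3, 4]

Reading degrees in the order [a, b, c, d, e, f] gives [2, 2, 2, 2, 2, 2]; set D = diag(2, 2, 2, 2, 2, 2) and form L = D - A. The multiplicity of 0 as a Laplacian eigenvalue equals the number of connected components. The single zero eigenvalue shows the graph is connected. The largest eigenvalue, 4, is at most the vertex count 6.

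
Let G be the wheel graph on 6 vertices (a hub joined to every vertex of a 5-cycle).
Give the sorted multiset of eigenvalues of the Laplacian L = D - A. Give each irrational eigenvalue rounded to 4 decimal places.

[0, 2.3820, 2.3820, 4.6180, 4.6180, 6]

The graph has 6 vertices and degree multiset [5, 3, 3, 3, 3, 3]; D is the diagonal matrix of degrees and L = D - A. Diagonalising L (or applying a numerical eigensolver to the 6x6 matrix) gives the spectrum above. The single zero eigenvalue shows the graph is connected. The eigenvalues sum to 20, which equals trace(L) = 2|E|. The largest eigenvalue, 6, is at most the vertex count 6.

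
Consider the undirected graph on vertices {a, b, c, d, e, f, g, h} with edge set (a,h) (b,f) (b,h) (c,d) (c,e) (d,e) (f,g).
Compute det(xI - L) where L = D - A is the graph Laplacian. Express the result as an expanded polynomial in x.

x^8 - 14x^7 + 78x^6 - 218x^5 + 314x^4 - 210x^3 + 45x^2

Reading degrees in the order [a, b, c, d, e, f, g, h] gives [1, 2, 2, 2, 2, 2, 1, 2]; set D = diag(1, 2, 2, 2, 2, 2, 1, 2) and form L = D - A. L has integer entries, so p(x) = det(xI - L) has integer coefficients. Expanding the determinant yields x^8 - 14x^7 + 78x^6 - 218x^5 + 314x^4 - 210x^3 + 45x^2. The coefficient of x^7 equals -trace(L) = -14, matching the sum of degrees. The largest eigenvalue, 3.6180, is at most the vertex count 8.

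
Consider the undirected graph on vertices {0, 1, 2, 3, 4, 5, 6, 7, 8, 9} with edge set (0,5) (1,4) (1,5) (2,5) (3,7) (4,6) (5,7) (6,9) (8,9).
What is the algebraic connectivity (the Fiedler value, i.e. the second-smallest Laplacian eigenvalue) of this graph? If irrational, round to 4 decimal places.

Each diagonal entry of L is the vertex degree and each off-diagonal entry is -1 where an edge is present, 0 otherwise; in the order [0, 1, 2, 3, 4, 5, 6, 7, 8, 9] the diagonal is [1, 2, 1, 1, 2, 4, 2, 2, 1, 2]. The sorted Laplacian eigenvalues are [0, 0.1317, 0.5006, 0.7370, 1, 1.6424, 2.3851, 2.7880, 3.6407, 5.1744]; the algebraic connectivity is the second entry, 0.1317. There is one zero in the spectrum, matching the 1 component. By the matrix-tree theorem the graph has (1/10) * product of the nonzero eigenvalues = 1 spanning tree.

0.1317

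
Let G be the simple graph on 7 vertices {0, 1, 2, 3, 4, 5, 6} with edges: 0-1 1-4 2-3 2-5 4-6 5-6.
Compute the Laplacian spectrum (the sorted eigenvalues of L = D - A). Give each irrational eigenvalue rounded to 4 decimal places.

With the vertex order [0, 1, 2, 3, 4, 5, 6], the degrees are [1, 2, 2, 1, 2, 2, 2], giving D = diag(1, 2, 2, 1, 2, 2, 2) and L = D - A. L is symmetric positive semidefinite, so every eigenvalue is real and nonnegative. The single zero eigenvalue shows the graph is connected. The largest eigenvalue, 3.8019, is at most the vertex count 7.

[0, 0.1981, 0.7530, 1.5550, 2.4450, 3.2470, 3.8019]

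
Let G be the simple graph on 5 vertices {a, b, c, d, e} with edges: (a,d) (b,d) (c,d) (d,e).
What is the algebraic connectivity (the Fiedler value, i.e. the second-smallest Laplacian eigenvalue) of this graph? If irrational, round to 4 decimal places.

Reading degrees in the order [a, b, c, d, e] gives [1, 1, 1, 4, 1]; set D = diag(1, 1, 1, 4, 1) and form L = D - A. Computing the eigenvalues of L and sorting gives [0, 1, 1, 1, 5]. The Fiedler value lambda_2 = 1 is strictly positive, so the graph is connected. There is one zero in the spectrum, matching the 1 component. The eigenvalues sum to 8, which equals trace(L) = 2|E|.

1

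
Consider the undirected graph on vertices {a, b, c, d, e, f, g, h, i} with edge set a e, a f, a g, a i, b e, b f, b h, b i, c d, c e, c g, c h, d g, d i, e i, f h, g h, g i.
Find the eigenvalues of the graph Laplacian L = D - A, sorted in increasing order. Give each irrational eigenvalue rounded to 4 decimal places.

[0, 1.9210, 2.8915, 3.4598, 3.8979, 4.5649, 6.1050, 6.3742, 6.7856]

With the vertex order [a, b, c, d, e, f, g, h, i], the degrees are [4, 4, 4, 3, 4, 3, 5, 4, 5], giving D = diag(4, 4, 4, 3, 4, 3, 5, 4, 5) and L = D - A. Diagonalising L (or applying a numerical eigensolver to the 9x9 matrix) gives the spectrum above. The largest eigenvalue, 6.7856, is at most the vertex count 9.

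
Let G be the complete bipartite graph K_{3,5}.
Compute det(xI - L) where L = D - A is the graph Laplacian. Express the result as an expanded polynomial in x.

The graph has 8 vertices and degree multiset [5, 5, 5, 3, 3, 3, 3, 3]; D is the diagonal matrix of degrees and L = D - A. The eigenvalues of L are [0, 3, 3, 3, 3, 5, 5, 8]; the characteristic polynomial is the product of (x - lambda_i), which multiplies out to x^8 - 30x^7 + 375x^6 - 2540x^5 + 10095x^4 - 23598x^3 + 30105x^2 - 16200x. Since p(0) = det(-L) = 0, x divides p(x). By the matrix-tree theorem the graph has (1/8) * product of the nonzero eigenvalues = 2025 spanning trees.

x^8 - 30x^7 + 375x^6 - 2540x^5 + 10095x^4 - 23598x^3 + 30105x^2 - 16200x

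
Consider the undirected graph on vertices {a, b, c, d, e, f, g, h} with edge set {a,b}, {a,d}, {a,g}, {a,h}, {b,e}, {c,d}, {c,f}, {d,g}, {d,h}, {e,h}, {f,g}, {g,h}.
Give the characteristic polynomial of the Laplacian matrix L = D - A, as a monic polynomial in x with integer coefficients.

x^8 - 24x^7 + 236x^6 - 1224x^5 + 3588x^4 - 5888x^3 + 4928x^2 - 1568x

With the vertex order [a, b, c, d, e, f, g, h], the degrees are [4, 2, 2, 4, 2, 2, 4, 4], giving D = diag(4, 2, 2, 4, 2, 2, 4, 4) and L = D - A. Computing det(xI - L) by cofactor expansion (or equivalently via sum-over-permutations) gives x^8 - 24x^7 + 236x^6 - 1224x^5 + 3588x^4 - 5888x^3 + 4928x^2 - 1568x. The constant term is 0 because L is singular (the all-ones vector lies in its kernel). There is one zero in the spectrum, matching the 1 component. By the matrix-tree theorem the graph has (1/8) * product of the nonzero eigenvalues = 196 spanning trees.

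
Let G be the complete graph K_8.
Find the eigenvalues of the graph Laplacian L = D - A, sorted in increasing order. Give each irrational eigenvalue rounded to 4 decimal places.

[0, 8, 8, 8, 8, 8, 8, 8]

The graph has 8 vertices and degree multiset [7, 7, 7, 7, 7, 7, 7, 7]; D is the diagonal matrix of degrees and L = D - A. Since every row of L sums to 0, the all-ones vector is in the kernel and 0 is an eigenvalue. The single zero eigenvalue shows the graph is connected.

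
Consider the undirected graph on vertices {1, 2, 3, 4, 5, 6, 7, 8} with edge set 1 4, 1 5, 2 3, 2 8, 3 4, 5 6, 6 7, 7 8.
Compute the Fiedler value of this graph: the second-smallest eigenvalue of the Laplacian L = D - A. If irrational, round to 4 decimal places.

0.5858

With the vertex order [1, 2, 3, 4, 5, 6, 7, 8], the degrees are [2, 2, 2, 2, 2, 2, 2, 2], giving D = diag(2, 2, 2, 2, 2, 2, 2, 2) and L = D - A. The smallest Laplacian eigenvalue is always 0. The next one, lambda_2 = 0.5858, measures how hard the graph is to disconnect: larger values mean better connectivity. There is one zero in the spectrum, matching the 1 component.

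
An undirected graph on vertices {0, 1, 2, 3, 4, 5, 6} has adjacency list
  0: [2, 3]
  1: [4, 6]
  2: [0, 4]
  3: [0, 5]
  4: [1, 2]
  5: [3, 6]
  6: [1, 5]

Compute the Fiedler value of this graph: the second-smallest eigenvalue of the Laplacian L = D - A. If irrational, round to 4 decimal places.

Reading degrees in the order [0, 1, 2, 3, 4, 5, 6] gives [2, 2, 2, 2, 2, 2, 2]; set D = diag(2, 2, 2, 2, 2, 2, 2) and form L = D - A. The sorted Laplacian eigenvalues are [0, 0.7530, 0.7530, 2.4450, 2.4450, 3.8019, 3.8019]; the algebraic connectivity is the second entry, 0.7530. The eigenvalues sum to 14, which equals trace(L) = 2|E|.

0.7530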